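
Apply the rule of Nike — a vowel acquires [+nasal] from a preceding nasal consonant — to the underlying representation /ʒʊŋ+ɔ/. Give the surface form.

[ʒʊŋɔ̃]

The vowel /ɔ/ is adjacent to the preceding nasal /ŋ/, so it acquires [+nasal] and surfaces as [ɔ̃].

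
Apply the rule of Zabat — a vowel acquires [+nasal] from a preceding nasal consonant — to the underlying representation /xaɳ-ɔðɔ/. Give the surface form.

The vowel /ɔ/ is adjacent to the preceding nasal /ɳ/, so it acquires [+nasal] and surfaces as [ɔ̃].

[xaɳɔ̃ðɔ]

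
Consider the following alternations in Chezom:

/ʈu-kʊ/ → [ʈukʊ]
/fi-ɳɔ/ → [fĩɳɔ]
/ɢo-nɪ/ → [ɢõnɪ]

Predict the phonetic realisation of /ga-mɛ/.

The data show regressive nasality assimilation (vowel nasalisation): /i/ → [ĩ] before /ɳ/; /o/ → [õ] before /n/ — a vowel is nasalised by an immediately following nasal consonant.
No change occurs in [ʈukʊ] because the vowel at the boundary is adjacent to an oral consonant, not a nasal (/u/ next to /k/).
/a/ sits next to the nasal /m/ and is therefore nasalised to [ã].

[gãmɛ]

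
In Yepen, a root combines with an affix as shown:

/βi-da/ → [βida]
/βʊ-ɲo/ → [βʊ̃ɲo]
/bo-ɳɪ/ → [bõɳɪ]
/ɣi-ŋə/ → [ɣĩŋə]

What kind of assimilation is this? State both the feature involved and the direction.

regressive nasality assimilation (vowel nasalisation)

The vowel /ʊ/ surfaces as nasalised [ʊ̃] next to the following nasal /ɲ/ — it has acquired the [+nasal] feature of its neighbour.
The other forms show the same pattern: /o/ → [õ] before /ɳ/; /i/ → [ĩ] before /ŋ/ — each time a vowel is nasalised next to a following nasal.
No change occurs in [βida] because the vowel at the boundary is adjacent to an oral consonant, not a nasal (/i/ next to /d/).
Because the conditioning nasal is to the right of the vowel that changes, the process is regressive (anticipatory).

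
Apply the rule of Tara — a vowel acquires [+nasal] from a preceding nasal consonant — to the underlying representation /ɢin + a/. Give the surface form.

/a/ sits next to the nasal /n/ and is therefore nasalised to [ã].

[ɢinã]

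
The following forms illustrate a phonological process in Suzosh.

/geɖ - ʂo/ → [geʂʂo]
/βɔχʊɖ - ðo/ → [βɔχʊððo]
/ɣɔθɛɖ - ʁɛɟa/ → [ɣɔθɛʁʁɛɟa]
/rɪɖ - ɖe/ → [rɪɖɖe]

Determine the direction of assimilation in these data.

regressive

Underlying /ɖ/ is realised as [ʂ] next to /ʂ/; /ʂ/ itself does not change.
The output [ʂ] is identical to the trigger /ʂ/ — every feature (place, manner, voicing) has been copied — so this is total assimilation.
The remaining alternations confirm this: /ɖ/ → [ð] before /ð/; /ɖ/ → [ʁ] before /ʁ/ — in each case the output is a copy of the following consonant.
In [rɪɖɖe] the two consonants at the boundary are already identical (/ɖ/ + /ɖ/), so the rule applies vacuously and nothing changes.
The trigger is the following segment, so the direction is regressive (anticipatory).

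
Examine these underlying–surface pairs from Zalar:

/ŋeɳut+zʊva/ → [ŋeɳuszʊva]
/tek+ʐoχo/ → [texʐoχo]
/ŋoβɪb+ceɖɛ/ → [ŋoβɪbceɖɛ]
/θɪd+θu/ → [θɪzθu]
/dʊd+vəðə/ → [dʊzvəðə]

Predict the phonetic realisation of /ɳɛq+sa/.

The data show regressive manner assimilation: /t/ → [s] before /z/; /k/ → [x] before /ʐ/; /d/ → [z] before /θ/; /d/ → [z] before /v/. In each pair only manner changes, matching the following consonant, while place and voice stay constant.
No alternation appears in [ŋoβɪbceɖɛ]: there the adjacent consonants already agree in manner (/b/ and /c/ are both stops), so this form is consistent with the same rule.
/q/ is a voiceless uvular stop. The following trigger /s/ is a fricative, so /q/ must become a fricative as well.
Changing only its manner to fricative gives [χ] — the voiceless uvular fricative.

[ɳɛχsa]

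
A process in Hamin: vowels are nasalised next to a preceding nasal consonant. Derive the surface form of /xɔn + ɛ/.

/ɛ/ sits next to the nasal /n/ and is therefore nasalised to [ɛ̃].

[xɔnɛ̃]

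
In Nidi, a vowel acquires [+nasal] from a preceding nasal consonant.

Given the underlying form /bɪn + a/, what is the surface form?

[bɪnã]

/a/ sits next to the nasal /n/ and is therefore nasalised to [ã].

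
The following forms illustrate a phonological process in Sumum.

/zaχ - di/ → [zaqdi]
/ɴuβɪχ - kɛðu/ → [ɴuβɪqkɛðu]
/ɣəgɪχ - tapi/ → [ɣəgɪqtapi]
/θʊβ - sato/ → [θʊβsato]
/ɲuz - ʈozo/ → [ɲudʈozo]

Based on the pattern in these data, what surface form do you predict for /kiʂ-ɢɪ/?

The data show regressive manner assimilation: /χ/ → [q] before /d/; /χ/ → [q] before /k/; /χ/ → [q] before /t/; /z/ → [d] before /ʈ/. In each pair only manner changes, matching the following consonant, while place and voice stay constant.
Nothing changes in [θʊβsato]: there the adjacent consonants already agree in manner (/β/ and /s/ are both fricatives), so this form is consistent with the same rule.
/ʂ/ is a voiceless retroflex fricative. The following trigger /ɢ/ is a stop, so /ʂ/ must become a stop as well.
Changing only its manner to stop gives [ʈ] — the voiceless retroflex stop.

[kiʈɢɪ]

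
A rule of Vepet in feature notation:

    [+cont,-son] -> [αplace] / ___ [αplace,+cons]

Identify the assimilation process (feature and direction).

The shared variable α links the value of the place features (abbreviated [place]) on the target to the same value on the neighbouring segment, so place is the feature that assimilates.
The conditioning segment sits to the right of the focus bar, meaning the trigger follows the segment that changes — regressive assimilation.

regressive place assimilation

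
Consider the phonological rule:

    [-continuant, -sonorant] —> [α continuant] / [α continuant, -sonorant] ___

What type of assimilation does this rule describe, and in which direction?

progressive manner assimilation

The rule copies [continuant] (continuancy) from the environment onto the target stops; since [±continuant] encodes the stop/fricative manner contrast, the assimilating dimension is manner.
The conditioning segment sits to the left of the focus bar, meaning the trigger precedes the segment that changes — progressive assimilation.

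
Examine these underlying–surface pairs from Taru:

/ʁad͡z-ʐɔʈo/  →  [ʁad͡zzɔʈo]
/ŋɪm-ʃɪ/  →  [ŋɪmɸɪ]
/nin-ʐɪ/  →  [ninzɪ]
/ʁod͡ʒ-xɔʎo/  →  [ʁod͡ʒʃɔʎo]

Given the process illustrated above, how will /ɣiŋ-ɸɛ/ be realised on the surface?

The data show progressive place assimilation: /ʐ/ → [z] after /d͡z/; /ʃ/ → [ɸ] after /m/; /ʐ/ → [z] after /n/; /x/ → [ʃ] after /d͡ʒ/. In each pair only place changes, matching the preceding consonant, while manner and voice stay constant.
/ɸ/ is a voiceless bilabial fricative. The preceding trigger /ŋ/ is velar, so /ɸ/ must become velar as well.
A voiceless velar fricative is [x], so the surface segment is [x].

[ɣiŋxɛ]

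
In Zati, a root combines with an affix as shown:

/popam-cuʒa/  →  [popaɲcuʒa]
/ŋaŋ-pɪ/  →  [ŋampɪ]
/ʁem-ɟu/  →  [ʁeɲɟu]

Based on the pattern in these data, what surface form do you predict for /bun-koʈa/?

[buŋkoʈa]

The data show regressive place assimilation: /m/ → [ɲ] before /c/; /ŋ/ → [m] before /p/; /m/ → [ɲ] before /ɟ/. In each pair only place changes, matching the following consonant, while manner and voice stay constant.
The rule targets /n/ (voiced alveolar nasal), which sits before the trigger /k/ (velar).
A voiced velar nasal is [ŋ], so the surface segment is [ŋ].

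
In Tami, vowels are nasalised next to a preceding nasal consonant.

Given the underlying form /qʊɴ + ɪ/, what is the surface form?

[qʊɴɪ̃]

/ɪ/ sits next to the nasal /ɴ/ and is therefore nasalised to [ɪ̃].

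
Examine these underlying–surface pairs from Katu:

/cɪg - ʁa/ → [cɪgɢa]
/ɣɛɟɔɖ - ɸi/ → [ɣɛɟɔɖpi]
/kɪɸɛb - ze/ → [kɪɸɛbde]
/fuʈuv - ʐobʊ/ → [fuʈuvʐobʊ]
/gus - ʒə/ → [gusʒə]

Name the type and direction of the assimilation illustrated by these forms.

progressive manner assimilation

Underlying /ʁ/ is realised as [ɢ] next to /g/; /g/ itself does not change.
/ʁ/ is a fricative while /g/ is a stop; the output [ɢ] is a stop, matching the trigger — so the feature that spreads is manner.
Place and voice are unchanged, so the assimilation is partial, not total.
The same holds elsewhere in the data: /ɸ/ → [p] after /ɖ/ (fricative → stop, matching a stop); /z/ → [d] after /b/ (fricative → stop, matching a stop) — only manner changes, and always toward the preceding segment.
Nothing changes in [fuʈuvʐobʊ], [gusʒə]: there the adjacent consonants already agree in manner (/ʐ/ and /v/ are both fricatives; /ʒ/ and /s/ are both fricatives), so these forms are consistent with the same rule.
Since the segment that changes follows the conditioning segment, the assimilation is progressive.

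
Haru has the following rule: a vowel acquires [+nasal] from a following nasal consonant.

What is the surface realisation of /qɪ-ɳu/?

The vowel /ɪ/ is adjacent to the following nasal /ɳ/, so it acquires [+nasal] and surfaces as [ɪ̃].

[qɪ̃ɳu]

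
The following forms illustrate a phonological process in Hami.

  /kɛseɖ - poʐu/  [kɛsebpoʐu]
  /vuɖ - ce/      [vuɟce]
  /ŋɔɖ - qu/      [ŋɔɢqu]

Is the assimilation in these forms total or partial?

partial assimilation

Comparing underlying and surface forms, /ɖ/ → [b] is the alternation; the neighbouring /p/ is constant.
/ɖ/ is retroflex while /p/ is bilabial; the output [b] is bilabial, matching the trigger — so the feature that spreads is place.
Manner and voice are unchanged, so the assimilation is partial, not total.
The same holds elsewhere in the data: /ɖ/ → [ɟ] before /c/ (retroflex → palatal, matching palatal); /ɖ/ → [ɢ] before /q/ (retroflex → uvular, matching uvular) — only place changes, and always toward the following segment.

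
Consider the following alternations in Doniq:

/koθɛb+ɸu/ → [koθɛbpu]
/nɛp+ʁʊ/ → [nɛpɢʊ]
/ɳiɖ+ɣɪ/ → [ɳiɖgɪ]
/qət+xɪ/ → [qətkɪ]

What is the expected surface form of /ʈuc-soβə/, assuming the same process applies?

[ʈuctoβə]

The data show progressive manner assimilation: /ɸ/ → [p] after /b/; /ʁ/ → [ɢ] after /p/; /ɣ/ → [g] after /ɖ/; /x/ → [k] after /t/. In each pair only manner changes, matching the preceding consonant, while place and voice stay constant.
/s/ is a voiceless alveolar fricative. The preceding trigger /c/ is a stop, so /s/ must become a stop as well.
The voiceless alveolar stop is [t], so /s/ → [t].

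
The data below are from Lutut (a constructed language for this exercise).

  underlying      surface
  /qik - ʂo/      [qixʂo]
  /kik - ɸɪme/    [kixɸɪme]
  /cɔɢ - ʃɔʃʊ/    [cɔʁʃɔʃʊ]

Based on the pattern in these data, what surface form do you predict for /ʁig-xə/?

[ʁiɣxə]

The data show regressive manner assimilation: /k/ → [x] before /ʂ/; /k/ → [x] before /ɸ/; /ɢ/ → [ʁ] before /ʃ/. In each pair only manner changes, matching the following consonant, while place and voice stay constant.
/g/ is a voiced velar stop. The following trigger /x/ is a fricative, so /g/ must become a fricative as well.
A voiced velar fricative is [ɣ], so the surface segment is [ɣ].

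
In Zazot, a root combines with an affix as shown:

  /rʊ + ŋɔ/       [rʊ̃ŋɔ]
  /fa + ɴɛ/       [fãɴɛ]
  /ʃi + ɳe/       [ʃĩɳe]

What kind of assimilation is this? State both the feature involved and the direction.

regressive nasality assimilation (vowel nasalisation)

The vowel /ʊ/ surfaces as nasalised [ʊ̃] next to the following nasal /ŋ/ — it has acquired the [+nasal] feature of its neighbour.
The other forms show the same pattern: /a/ → [ã] before /ɴ/; /i/ → [ĩ] before /ɳ/ — each time a vowel is nasalised next to a following nasal.
Because the conditioning nasal is to the right of the vowel that changes, the process is regressive (anticipatory).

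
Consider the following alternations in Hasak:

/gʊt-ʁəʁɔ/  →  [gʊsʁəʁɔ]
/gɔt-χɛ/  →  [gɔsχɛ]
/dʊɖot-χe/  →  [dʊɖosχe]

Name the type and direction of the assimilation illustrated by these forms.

Underlying /t/ is realised as [s] next to /ʁ/; /ʁ/ itself does not change.
The change stop → fricative matches the manner of the following /ʁ/, identifying this as manner assimilation.
Place and voice are unchanged, so the assimilation is partial, not total.
The other alternating form patterns the same way: /t/ → [s] before /χ/ (stop → fricative, matching a fricative) — only manner changes, and always toward the following segment.
The trigger is the following segment, so the direction is regressive (anticipatory).

regressive manner assimilation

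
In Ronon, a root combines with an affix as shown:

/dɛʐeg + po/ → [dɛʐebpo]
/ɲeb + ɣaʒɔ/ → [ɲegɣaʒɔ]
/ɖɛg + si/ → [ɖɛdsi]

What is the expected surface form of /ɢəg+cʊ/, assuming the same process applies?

The data show regressive place assimilation: /g/ → [b] before /p/; /b/ → [g] before /ɣ/; /g/ → [d] before /s/. In each pair only place changes, matching the following consonant, while manner and voice stay constant.
/g/ is a voiced velar stop. The following trigger /c/ is palatal, so /g/ must become palatal as well.
Changing only its place to palatal gives [ɟ] — the voiced palatal stop.

[ɢəɟcʊ]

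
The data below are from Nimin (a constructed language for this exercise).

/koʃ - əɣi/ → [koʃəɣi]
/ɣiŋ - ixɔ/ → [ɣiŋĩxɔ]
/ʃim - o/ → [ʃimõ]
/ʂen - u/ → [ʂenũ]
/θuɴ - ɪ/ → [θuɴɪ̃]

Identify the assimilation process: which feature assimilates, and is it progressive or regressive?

The vowel /i/ surfaces as nasalised [ĩ] next to the preceding nasal /ŋ/ — it has acquired the [+nasal] feature of its neighbour.
The other forms show the same pattern: /o/ → [õ] after /m/; /u/ → [ũ] after /n/; /ɪ/ → [ɪ̃] after /ɴ/ — each time a vowel is nasalised next to a preceding nasal.
No change occurs in [koʃəɣi] because the vowel at the boundary is adjacent to an oral consonant, not a nasal (/ə/ next to /ʃ/).
Because the conditioning nasal is to the left of the vowel that changes, the process is progressive (perseverative).

progressive nasality assimilation (vowel nasalisation)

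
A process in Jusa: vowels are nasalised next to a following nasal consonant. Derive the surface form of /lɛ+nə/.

[lɛ̃nə]

/ɛ/ sits next to the nasal /n/ and is therefore nasalised to [ɛ̃].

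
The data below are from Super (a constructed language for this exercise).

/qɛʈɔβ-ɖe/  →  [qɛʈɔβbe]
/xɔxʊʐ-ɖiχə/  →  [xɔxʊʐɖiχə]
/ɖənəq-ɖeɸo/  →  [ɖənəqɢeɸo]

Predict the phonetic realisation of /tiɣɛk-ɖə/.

The data show progressive place assimilation: /ɖ/ → [b] after /β/; /ɖ/ → [ɢ] after /q/. In each pair only place changes, matching the preceding consonant, while manner and voice stay constant.
No alternation appears in [xɔxʊʐɖiχə]: there the adjacent consonants already agree in place (/ɖ/ and /ʐ/ are both retroflex), so this form is consistent with the same rule.
/ɖ/ is a voiced retroflex stop. The preceding trigger /k/ is velar, so /ɖ/ must become velar as well.
A voiced velar stop is [g], so the surface segment is [g].

[tiɣɛkgə]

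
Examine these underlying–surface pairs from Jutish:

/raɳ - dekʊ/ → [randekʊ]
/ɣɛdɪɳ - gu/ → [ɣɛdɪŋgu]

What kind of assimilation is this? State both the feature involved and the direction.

regressive place assimilation

Comparing underlying and surface forms, /ɳ/ → [n] is the alternation; the neighbouring /d/ is constant.
The change retroflex → alveolar matches the place of the following /d/, identifying this as place assimilation.
Manner and voice are unchanged, so the assimilation is partial, not total.
Checking the remaining alternation: /ɳ/ → [ŋ] before /g/ (retroflex → velar, matching velar) — only place changes, and always toward the following segment.
Since the segment that changes precedes the conditioning segment, the assimilation is regressive.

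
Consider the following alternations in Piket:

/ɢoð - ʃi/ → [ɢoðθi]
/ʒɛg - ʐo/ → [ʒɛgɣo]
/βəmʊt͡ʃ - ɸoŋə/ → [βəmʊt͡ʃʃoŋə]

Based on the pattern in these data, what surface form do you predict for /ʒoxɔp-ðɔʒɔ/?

[ʒoxɔpβɔʒɔ]

The data show progressive place assimilation: /ʃ/ → [θ] after /ð/; /ʐ/ → [ɣ] after /g/; /ɸ/ → [ʃ] after /t͡ʃ/. In each pair only place changes, matching the preceding consonant, while manner and voice stay constant.
/ð/ is a voiced dental fricative. The preceding trigger /p/ is bilabial, so /ð/ must become bilabial as well.
A voiced bilabial fricative is [β], so the surface segment is [β].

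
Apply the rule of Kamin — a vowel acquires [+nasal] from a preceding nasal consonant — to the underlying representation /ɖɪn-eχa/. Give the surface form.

[ɖɪnẽχa]

/e/ sits next to the nasal /n/ and is therefore nasalised to [ẽ].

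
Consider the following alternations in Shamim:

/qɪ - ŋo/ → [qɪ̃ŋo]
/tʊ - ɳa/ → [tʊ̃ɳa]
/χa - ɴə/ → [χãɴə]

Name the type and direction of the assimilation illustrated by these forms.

regressive nasality assimilation (vowel nasalisation)

The vowel /ɪ/ surfaces as nasalised [ɪ̃] next to the following nasal /ŋ/ — it has acquired the [+nasal] feature of its neighbour.
The other forms show the same pattern: /ʊ/ → [ʊ̃] before /ɳ/; /a/ → [ã] before /ɴ/ — each time a vowel is nasalised next to a following nasal.
Because the conditioning nasal is to the right of the vowel that changes, the process is regressive (anticipatory).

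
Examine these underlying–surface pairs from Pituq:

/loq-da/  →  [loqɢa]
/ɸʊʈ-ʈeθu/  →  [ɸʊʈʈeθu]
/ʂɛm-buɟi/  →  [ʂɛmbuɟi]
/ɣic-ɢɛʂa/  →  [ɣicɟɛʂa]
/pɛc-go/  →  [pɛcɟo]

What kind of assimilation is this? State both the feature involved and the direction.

progressive place assimilation

The segment that alternates is /d/, which surfaces as [ɢ] when adjacent to /q/.
The change alveolar → uvular matches the place of the preceding /q/, identifying this as place assimilation.
Manner and voice are unchanged, so the assimilation is partial, not total.
The same holds elsewhere in the data: /ɢ/ → [ɟ] after /c/ (uvular → palatal, matching palatal); /g/ → [ɟ] after /c/ (velar → palatal, matching palatal) — only place changes, and always toward the preceding segment.
Nothing changes in [ɸʊʈʈeθu], [ʂɛmbuɟi]: there the adjacent consonants already agree in place (/ʈ/ and /ʈ/ are both retroflex; /b/ and /m/ are both bilabial), so these forms are consistent with the same rule.
The trigger is the preceding segment, so the direction is progressive (perseverative).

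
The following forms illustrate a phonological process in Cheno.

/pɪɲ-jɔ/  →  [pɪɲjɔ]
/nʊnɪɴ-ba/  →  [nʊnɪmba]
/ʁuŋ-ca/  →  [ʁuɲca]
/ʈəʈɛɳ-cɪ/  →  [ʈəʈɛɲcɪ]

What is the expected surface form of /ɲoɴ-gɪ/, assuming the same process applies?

The data show regressive place assimilation: /ɴ/ → [m] before /b/; /ŋ/ → [ɲ] before /c/; /ɳ/ → [ɲ] before /c/. In each pair only place changes, matching the following consonant, while manner and voice stay constant.
No alternation appears in [pɪɲjɔ]: there the adjacent consonants already agree in place (/ɲ/ and /j/ are both palatal), so this form is consistent with the same rule.
/ɴ/ is a voiced uvular nasal. The following trigger /g/ is velar, so /ɴ/ must become velar as well.
Changing only its place to velar gives [ŋ] — the voiced velar nasal.

[ɲoŋgɪ]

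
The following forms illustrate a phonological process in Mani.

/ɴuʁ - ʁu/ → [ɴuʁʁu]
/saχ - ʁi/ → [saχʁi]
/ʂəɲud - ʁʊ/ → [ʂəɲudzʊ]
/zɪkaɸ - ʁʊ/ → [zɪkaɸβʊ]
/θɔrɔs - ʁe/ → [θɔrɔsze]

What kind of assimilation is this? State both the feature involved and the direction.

progressive place assimilation

Comparing underlying and surface forms, /ʁ/ → [z] is the alternation; the neighbouring /d/ is constant.
The change uvular → alveolar matches the place of the preceding /d/, identifying this as place assimilation.
Manner and voice are unchanged, so the assimilation is partial, not total.
The other alternating forms pattern the same way: /ʁ/ → [β] after /ɸ/ (uvular → bilabial, matching bilabial); /ʁ/ → [z] after /s/ (uvular → alveolar, matching alveolar) — only place changes, and always toward the preceding segment.
Nothing changes in [ɴuʁʁu], [saχʁi]: there the adjacent consonants already agree in place (/ʁ/ and /ʁ/ are both uvular; /ʁ/ and /χ/ are both uvular), so these forms are consistent with the same rule.
The trigger is the preceding segment, so the direction is progressive (perseverative).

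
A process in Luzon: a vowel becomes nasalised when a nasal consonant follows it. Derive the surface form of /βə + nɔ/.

[βə̃nɔ]

The vowel /ə/ is adjacent to the following nasal /n/, so it acquires [+nasal] and surfaces as [ə̃].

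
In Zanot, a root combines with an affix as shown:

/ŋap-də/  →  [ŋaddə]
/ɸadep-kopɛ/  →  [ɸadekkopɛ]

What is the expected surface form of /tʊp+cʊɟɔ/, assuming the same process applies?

The data show regressive total assimilation (/p/ → [d] before /d/; /p/ → [k] before /k/): in every case the target segment becomes identical to its following neighbour, copying more than a single feature.
/p/ is the segment targeted by the rule; it sits immediately before /c/, so it assimilates completely and surfaces as [c].

[tʊccʊɟɔ]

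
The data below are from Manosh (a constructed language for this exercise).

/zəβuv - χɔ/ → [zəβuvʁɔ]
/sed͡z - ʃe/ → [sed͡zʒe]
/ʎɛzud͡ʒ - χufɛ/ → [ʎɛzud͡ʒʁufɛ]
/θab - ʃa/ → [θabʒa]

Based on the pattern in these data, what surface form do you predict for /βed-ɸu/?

[βedβu]

The data show progressive voicing assimilation: /χ/ → [ʁ] after /v/; /ʃ/ → [ʒ] after /d͡z/; /χ/ → [ʁ] after /d͡ʒ/; /ʃ/ → [ʒ] after /b/. In each pair only voicing changes, matching the preceding consonant, while place and manner stay constant.
/ɸ/ is a voiceless bilabial fricative. The preceding trigger /d/ is voiced, so /ɸ/ must become voiced as well.
The voiced bilabial fricative is [β], so /ɸ/ → [β].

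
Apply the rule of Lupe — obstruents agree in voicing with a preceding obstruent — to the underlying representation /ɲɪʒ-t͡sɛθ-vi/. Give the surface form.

The rule targets /t͡s/ (voiceless alveolar affricate), which sits after the trigger /ʒ/ (voiced).
Changing only its voicing to voiced gives [d͡z] — the voiced alveolar affricate.
The same rule applies at the second boundary: /v/ → [f] next to /θ/.

[ɲɪʒd͡zɛθfi]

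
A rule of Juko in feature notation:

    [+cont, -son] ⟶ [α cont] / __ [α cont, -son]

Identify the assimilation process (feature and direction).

regressive manner assimilation

The rule copies [cont] (continuancy) from the environment onto the target fricatives; since [±cont] encodes the stop/fricative manner contrast, the assimilating dimension is manner.
Since the environment is written after the underscore, the trigger follows the target; the direction is regressive.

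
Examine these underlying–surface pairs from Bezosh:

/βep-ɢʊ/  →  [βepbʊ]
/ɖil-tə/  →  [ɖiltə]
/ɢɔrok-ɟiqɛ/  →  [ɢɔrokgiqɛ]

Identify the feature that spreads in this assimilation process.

place

Comparing underlying and surface forms, /ɢ/ → [b] is the alternation; the neighbouring /p/ is constant.
/ɢ/ is uvular while /p/ is bilabial; the output [b] is bilabial, matching the trigger — so the feature that spreads is place.
Checking the remaining alternation: /ɟ/ → [g] after /k/ (palatal → velar, matching velar) — only place changes, and always toward the preceding segment.
Nothing changes in [ɖiltə]: there the adjacent consonants already agree in place (/t/ and /l/ are both alveolar), so this form is consistent with the same rule.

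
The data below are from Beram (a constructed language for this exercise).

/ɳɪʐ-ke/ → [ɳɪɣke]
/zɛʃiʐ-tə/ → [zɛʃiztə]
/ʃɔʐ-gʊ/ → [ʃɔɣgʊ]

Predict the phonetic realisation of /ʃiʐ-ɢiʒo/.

The data show regressive place assimilation: /ʐ/ → [ɣ] before /k/; /ʐ/ → [z] before /t/; /ʐ/ → [ɣ] before /g/. In each pair only place changes, matching the following consonant, while manner and voice stay constant.
The rule targets /ʐ/ (voiced retroflex fricative), which sits before the trigger /ɢ/ (uvular).
Changing only its place to uvular gives [ʁ] — the voiced uvular fricative.

[ʃiʁɢiʒo]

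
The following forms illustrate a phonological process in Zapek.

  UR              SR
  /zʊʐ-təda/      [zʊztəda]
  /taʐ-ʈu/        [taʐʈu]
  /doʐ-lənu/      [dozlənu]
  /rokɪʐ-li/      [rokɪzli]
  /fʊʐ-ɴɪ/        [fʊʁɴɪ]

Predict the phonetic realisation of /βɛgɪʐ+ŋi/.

The data show regressive place assimilation: /ʐ/ → [z] before /t/; /ʐ/ → [z] before /l/; /ʐ/ → [ʁ] before /ɴ/. In each pair only place changes, matching the following consonant, while manner and voice stay constant.
Nothing changes in [taʐʈu]: there the adjacent consonants already agree in place (/ʐ/ and /ʈ/ are both retroflex), so this form is consistent with the same rule.
The rule targets /ʐ/ (voiced retroflex fricative), which sits before the trigger /ŋ/ (velar).
The voiced velar fricative is [ɣ], so /ʐ/ → [ɣ].

[βɛgɪɣŋi]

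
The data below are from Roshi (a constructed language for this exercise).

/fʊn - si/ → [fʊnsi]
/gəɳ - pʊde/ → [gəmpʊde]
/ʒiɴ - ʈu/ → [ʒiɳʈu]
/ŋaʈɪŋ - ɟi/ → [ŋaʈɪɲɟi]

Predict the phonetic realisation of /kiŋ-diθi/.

The data show regressive place assimilation: /ɳ/ → [m] before /p/; /ɴ/ → [ɳ] before /ʈ/; /ŋ/ → [ɲ] before /ɟ/. In each pair only place changes, matching the following consonant, while manner and voice stay constant.
No alternation appears in [fʊnsi]: there the adjacent consonants already agree in place (/n/ and /s/ are both alveolar), so this form is consistent with the same rule.
The rule targets /ŋ/ (voiced velar nasal), which sits before the trigger /d/ (alveolar).
The voiced alveolar nasal is [n], so /ŋ/ → [n].

[kindiθi]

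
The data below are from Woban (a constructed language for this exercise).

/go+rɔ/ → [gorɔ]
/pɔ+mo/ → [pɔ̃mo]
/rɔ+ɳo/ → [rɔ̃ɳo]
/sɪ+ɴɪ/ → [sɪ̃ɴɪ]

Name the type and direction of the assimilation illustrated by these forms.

The vowel /ɔ/ surfaces as nasalised [ɔ̃] next to the following nasal /m/ — it has acquired the [+nasal] feature of its neighbour.
The other forms show the same pattern: /ɔ/ → [ɔ̃] before /ɳ/; /ɪ/ → [ɪ̃] before /ɴ/ — each time a vowel is nasalised next to a following nasal.
No change occurs in [gorɔ] because the vowel at the boundary is adjacent to an oral consonant, not a nasal (/o/ next to /r/).
Because the conditioning nasal is to the right of the vowel that changes, the process is regressive (anticipatory).

regressive nasality assimilation (vowel nasalisation)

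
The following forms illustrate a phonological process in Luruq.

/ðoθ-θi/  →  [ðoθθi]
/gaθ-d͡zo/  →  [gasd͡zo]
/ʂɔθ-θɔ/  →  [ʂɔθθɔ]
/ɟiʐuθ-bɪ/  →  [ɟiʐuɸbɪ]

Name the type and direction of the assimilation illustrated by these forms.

Comparing underlying and surface forms, /θ/ → [s] is the alternation; the neighbouring /d͡z/ is constant.
/θ/ is dental while /d͡z/ is alveolar; the output [s] is alveolar, matching the trigger — so the feature that spreads is place.
Manner and voice are unchanged, so the assimilation is partial, not total.
The other alternating form patterns the same way: /θ/ → [ɸ] before /b/ (dental → bilabial, matching bilabial) — only place changes, and always toward the following segment.
Nothing changes in [ðoθθi], [ʂɔθθɔ]: there the adjacent consonants already agree in place (/θ/ and /θ/ are both dental; /θ/ and /θ/ are both dental), so these forms are consistent with the same rule.
The trigger is the following segment, so the direction is regressive (anticipatory).

regressive place assimilation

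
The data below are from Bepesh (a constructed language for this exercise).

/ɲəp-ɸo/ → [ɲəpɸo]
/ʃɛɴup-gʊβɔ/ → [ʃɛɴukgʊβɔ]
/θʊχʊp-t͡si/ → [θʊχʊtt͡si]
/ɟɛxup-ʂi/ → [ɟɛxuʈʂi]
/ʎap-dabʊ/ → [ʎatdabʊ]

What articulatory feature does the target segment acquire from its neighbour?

Comparing underlying and surface forms, /p/ → [k] is the alternation; the neighbouring /g/ is constant.
/p/ is bilabial while /g/ is velar; the output [k] is velar, matching the trigger — so the feature that spreads is place.
The other alternating forms pattern the same way: /p/ → [t] before /t͡s/ (bilabial → alveolar, matching alveolar); /p/ → [ʈ] before /ʂ/ (bilabial → retroflex, matching retroflex); /p/ → [t] before /d/ (bilabial → alveolar, matching alveolar) — only place changes, and always toward the following segment.
Nothing changes in [ɲəpɸo]: there the adjacent consonants already agree in place (/p/ and /ɸ/ are both bilabial), so this form is consistent with the same rule.

place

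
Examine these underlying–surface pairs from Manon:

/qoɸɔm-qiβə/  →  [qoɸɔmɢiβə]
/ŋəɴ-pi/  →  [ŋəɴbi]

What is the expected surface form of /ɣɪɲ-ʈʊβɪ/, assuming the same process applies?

[ɣɪɲɖʊβɪ]

The data show progressive voicing assimilation: /q/ → [ɢ] after /m/; /p/ → [b] after /ɴ/. In each pair only voicing changes, matching the preceding consonant, while place and manner stay constant.
/ʈ/ is a voiceless retroflex stop. The preceding trigger /ɲ/ is voiced, so /ʈ/ must become voiced as well.
The voiced retroflex stop is [ɖ], so /ʈ/ → [ɖ].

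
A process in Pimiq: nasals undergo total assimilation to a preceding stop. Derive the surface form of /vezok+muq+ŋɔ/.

/m/ is the segment targeted by the rule; it sits immediately after /k/, so it assimilates completely and surfaces as [k].
At the second juncture, /ŋ/ likewise becomes [q] adjacent to /q/.

[vezokkuqqɔ]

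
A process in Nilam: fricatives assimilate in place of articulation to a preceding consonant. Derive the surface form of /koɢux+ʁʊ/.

The rule targets /ʁ/ (voiced uvular fricative), which sits after the trigger /x/ (velar).
The voiced velar fricative is [ɣ], so /ʁ/ → [ɣ].

[koɢuxɣʊ]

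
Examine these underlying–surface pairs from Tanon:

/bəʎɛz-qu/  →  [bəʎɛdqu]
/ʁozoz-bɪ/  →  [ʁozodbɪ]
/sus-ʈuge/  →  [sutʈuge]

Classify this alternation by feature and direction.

regressive manner assimilation

Comparing underlying and surface forms, /z/ → [d] is the alternation; the neighbouring /q/ is constant.
/z/ is a fricative while /q/ is a stop; the output [d] is a stop, matching the trigger — so the feature that spreads is manner.
Place and voice are unchanged, so the assimilation is partial, not total.
The same holds elsewhere in the data: /z/ → [d] before /b/ (fricative → stop, matching a stop); /s/ → [t] before /ʈ/ (fricative → stop, matching a stop) — only manner changes, and always toward the following segment.
Since the segment that changes precedes the conditioning segment, the assimilation is regressive.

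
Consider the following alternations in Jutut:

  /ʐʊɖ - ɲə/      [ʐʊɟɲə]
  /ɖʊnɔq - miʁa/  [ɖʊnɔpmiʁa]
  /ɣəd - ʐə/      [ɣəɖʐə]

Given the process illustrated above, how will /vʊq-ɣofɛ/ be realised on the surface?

The data show regressive place assimilation: /ɖ/ → [ɟ] before /ɲ/; /q/ → [p] before /m/; /d/ → [ɖ] before /ʐ/. In each pair only place changes, matching the following consonant, while manner and voice stay constant.
/q/ is a voiceless uvular stop. The following trigger /ɣ/ is velar, so /q/ must become velar as well.
The voiceless velar stop is [k], so /q/ → [k].

[vʊkɣofɛ]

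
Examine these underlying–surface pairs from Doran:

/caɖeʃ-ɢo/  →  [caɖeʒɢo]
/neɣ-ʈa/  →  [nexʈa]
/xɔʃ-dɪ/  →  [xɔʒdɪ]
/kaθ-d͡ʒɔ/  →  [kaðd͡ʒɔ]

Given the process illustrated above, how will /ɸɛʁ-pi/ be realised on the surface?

[ɸɛχpi]

The data show regressive voicing assimilation: /ʃ/ → [ʒ] before /ɢ/; /ɣ/ → [x] before /ʈ/; /ʃ/ → [ʒ] before /d/; /θ/ → [ð] before /d͡ʒ/. In each pair only voicing changes, matching the following consonant, while place and manner stay constant.
/ʁ/ is a voiced uvular fricative. The following trigger /p/ is voiceless, so /ʁ/ must become voiceless as well.
A voiceless uvular fricative is [χ], so the surface segment is [χ].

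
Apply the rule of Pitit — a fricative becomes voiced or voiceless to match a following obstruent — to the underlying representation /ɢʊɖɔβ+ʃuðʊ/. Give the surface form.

The rule targets /β/ (voiced bilabial fricative), which sits before the trigger /ʃ/ (voiceless).
The voiceless bilabial fricative is [ɸ], so /β/ → [ɸ].

[ɢʊɖɔɸʃuðʊ]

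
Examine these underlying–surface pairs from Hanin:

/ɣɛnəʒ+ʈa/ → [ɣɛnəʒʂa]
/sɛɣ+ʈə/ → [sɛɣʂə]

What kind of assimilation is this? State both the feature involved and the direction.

progressive manner assimilation

Underlying /ʈ/ is realised as [ʂ] next to /ʒ/; /ʒ/ itself does not change.
The change stop → fricative matches the manner of the preceding /ʒ/, identifying this as manner assimilation.
Place and voice are unchanged, so the assimilation is partial, not total.
The same holds elsewhere in the data: /ʈ/ → [ʂ] after /ɣ/ (stop → fricative, matching a fricative) — only manner changes, and always toward the preceding segment.
The trigger is the preceding segment, so the direction is progressive (perseverative).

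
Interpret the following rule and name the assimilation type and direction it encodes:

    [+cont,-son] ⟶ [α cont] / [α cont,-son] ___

The shared variable α links the value of [cont] on the target to that of the neighbouring obstruent. [cont] distinguishes stops from fricatives — a manner-of-articulation feature — so this is manner assimilation.
Since the environment is written before the underscore, the trigger precedes the target; the direction is progressive.

progressive manner assimilation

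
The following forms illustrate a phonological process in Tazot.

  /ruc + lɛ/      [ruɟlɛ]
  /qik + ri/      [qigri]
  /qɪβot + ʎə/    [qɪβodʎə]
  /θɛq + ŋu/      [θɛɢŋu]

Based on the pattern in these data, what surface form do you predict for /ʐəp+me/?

The data show regressive voicing assimilation: /c/ → [ɟ] before /l/; /k/ → [g] before /r/; /t/ → [d] before /ʎ/; /q/ → [ɢ] before /ŋ/. In each pair only voicing changes, matching the following consonant, while place and manner stay constant.
The rule targets /p/ (voiceless bilabial stop), which sits before the trigger /m/ (voiced).
The voiced bilabial stop is [b], so /p/ → [b].

[ʐəbme]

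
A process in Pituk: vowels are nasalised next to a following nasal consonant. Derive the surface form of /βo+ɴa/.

The vowel /o/ is adjacent to the following nasal /ɴ/, so it acquires [+nasal] and surfaces as [õ].

[βõɴa]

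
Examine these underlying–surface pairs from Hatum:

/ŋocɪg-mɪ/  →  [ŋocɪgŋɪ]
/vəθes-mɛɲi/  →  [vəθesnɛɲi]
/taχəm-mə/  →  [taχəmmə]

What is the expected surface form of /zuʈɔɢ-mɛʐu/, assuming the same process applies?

[zuʈɔɢɴɛʐu]

The data show progressive place assimilation: /m/ → [ŋ] after /g/; /m/ → [n] after /s/. In each pair only place changes, matching the preceding consonant, while manner and voice stay constant.
Nothing changes in [taχəmmə]: there the adjacent consonants already agree in place (/m/ and /m/ are both bilabial), so this form is consistent with the same rule.
/m/ is a voiced bilabial nasal. The preceding trigger /ɢ/ is uvular, so /m/ must become uvular as well.
A voiced uvular nasal is [ɴ], so the surface segment is [ɴ].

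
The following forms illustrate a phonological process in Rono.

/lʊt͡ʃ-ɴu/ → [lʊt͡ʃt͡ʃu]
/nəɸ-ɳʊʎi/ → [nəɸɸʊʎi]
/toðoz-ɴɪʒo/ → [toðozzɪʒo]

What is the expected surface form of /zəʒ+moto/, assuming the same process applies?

[zəʒʒoto]

The data show progressive total assimilation (/ɴ/ → [t͡ʃ] after /t͡ʃ/; /ɳ/ → [ɸ] after /ɸ/; /ɴ/ → [z] after /z/): in every case the target segment becomes identical to its preceding neighbour, copying more than a single feature.
/m/ is the segment targeted by the rule; it sits immediately after /ʒ/, so it assimilates completely and surfaces as [ʒ].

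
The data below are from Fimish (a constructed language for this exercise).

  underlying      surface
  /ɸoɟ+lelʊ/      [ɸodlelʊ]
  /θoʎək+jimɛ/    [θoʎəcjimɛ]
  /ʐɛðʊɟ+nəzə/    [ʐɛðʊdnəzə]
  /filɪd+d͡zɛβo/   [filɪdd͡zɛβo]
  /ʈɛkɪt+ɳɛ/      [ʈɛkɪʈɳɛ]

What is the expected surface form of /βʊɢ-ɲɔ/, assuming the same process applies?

[βʊɟɲɔ]

The data show regressive place assimilation: /ɟ/ → [d] before /l/; /k/ → [c] before /j/; /ɟ/ → [d] before /n/; /t/ → [ʈ] before /ɳ/. In each pair only place changes, matching the following consonant, while manner and voice stay constant.
No alternation appears in [filɪdd͡zɛβo]: there the adjacent consonants already agree in place (/d/ and /d͡z/ are both alveolar), so this form is consistent with the same rule.
/ɢ/ is a voiced uvular stop. The following trigger /ɲ/ is palatal, so /ɢ/ must become palatal as well.
Changing only its place to palatal gives [ɟ] — the voiced palatal stop.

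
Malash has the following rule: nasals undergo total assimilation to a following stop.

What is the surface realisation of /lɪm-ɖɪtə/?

[lɪɖɖɪtə]

/m/ is the segment targeted by the rule; it sits immediately before /ɖ/, so it assimilates completely and surfaces as [ɖ].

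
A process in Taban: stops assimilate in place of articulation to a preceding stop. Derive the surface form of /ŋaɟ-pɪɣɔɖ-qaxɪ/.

The rule targets /p/ (voiceless bilabial stop), which sits after the trigger /ɟ/ (palatal).
A voiceless palatal stop is [c], so the surface segment is [c].
The same rule applies at the second boundary: /q/ → [ʈ] next to /ɖ/.

[ŋaɟcɪɣɔɖʈaxɪ]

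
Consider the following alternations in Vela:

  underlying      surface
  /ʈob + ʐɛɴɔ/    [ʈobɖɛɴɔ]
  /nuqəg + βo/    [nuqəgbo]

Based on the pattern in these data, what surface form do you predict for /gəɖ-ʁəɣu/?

[gəɖɢəɣu]

The data show progressive manner assimilation: /ʐ/ → [ɖ] after /b/; /β/ → [b] after /g/. In each pair only manner changes, matching the preceding consonant, while place and voice stay constant.
The rule targets /ʁ/ (voiced uvular fricative), which sits after the trigger /ɖ/ (stop).
A voiced uvular stop is [ɢ], so the surface segment is [ɢ].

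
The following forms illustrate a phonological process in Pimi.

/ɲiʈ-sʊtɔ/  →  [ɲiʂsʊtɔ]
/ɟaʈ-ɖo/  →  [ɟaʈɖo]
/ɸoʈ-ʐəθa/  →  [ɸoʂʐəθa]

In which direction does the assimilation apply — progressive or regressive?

Underlying /ʈ/ is realised as [ʂ] next to /s/; /s/ itself does not change.
/ʈ/ is a stop while /s/ is a fricative; the output [ʂ] is a fricative, matching the trigger — so the feature that spreads is manner.
The same holds elsewhere in the data: /ʈ/ → [ʂ] before /ʐ/ (stop → fricative, matching a fricative) — only manner changes, and always toward the following segment.
No alternation appears in [ɟaʈɖo]: there the adjacent consonants already agree in manner (/ʈ/ and /ɖ/ are both stops), so this form is consistent with the same rule.
The trigger is the following segment, so the direction is regressive (anticipatory).

regressive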